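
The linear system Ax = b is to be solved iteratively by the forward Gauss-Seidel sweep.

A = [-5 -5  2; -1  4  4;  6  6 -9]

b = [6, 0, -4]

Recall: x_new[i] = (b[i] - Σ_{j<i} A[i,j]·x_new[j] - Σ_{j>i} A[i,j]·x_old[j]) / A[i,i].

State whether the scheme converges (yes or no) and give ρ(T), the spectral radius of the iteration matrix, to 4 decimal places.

no, ρ = 1.1587

Split A = D + L + U, D = diag(-5, 4, -9).
GS T = -(D+L)⁻¹U: row 0 first, T[0,1] = -(-5)/(-5) = -1.0000; later rows by forward substitution.
  T[0,:] = [+0.0000  -1.0000  +0.4000]
  T[1,:] = [+0.0000  -0.2500  -0.9000]
  T[2,:] = [+0.0000  -0.8333  -0.3333]
|λ(T)| sorted: 1.1587, 0.5754, 0.0000.
spectral radius ρ = 1.1587; 1.1587 > 1, so it fails to converge.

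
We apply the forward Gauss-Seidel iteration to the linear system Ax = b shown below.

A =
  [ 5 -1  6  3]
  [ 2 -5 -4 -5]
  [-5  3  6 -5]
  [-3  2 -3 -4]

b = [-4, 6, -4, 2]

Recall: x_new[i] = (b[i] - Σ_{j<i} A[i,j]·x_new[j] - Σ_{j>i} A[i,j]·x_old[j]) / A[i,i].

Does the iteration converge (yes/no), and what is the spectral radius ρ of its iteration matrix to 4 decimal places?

no, ρ = 1.3859

Diagonal D = diag(5, -5, 6, -4); L, U strict lower/upper.
Gauss-Seidel: T = -(D+L)⁻¹U, row 0 first, T[0,3] = -(3)/(5) = -0.6000; later rows by forward substitution.
  T[0,:] = [+0.0000, +0.2000, -1.2000, -0.6000]
  T[1,:] = [+0.0000, +0.0800, -1.2800, -1.2400]
  T[2,:] = [+0.0000, +0.1267, -0.3600, +0.9533]
  T[3,:] = [+0.0000, -0.2050, +0.5300, -0.8850]
moduli |λ_i(T)| = 1.3859, 0.4009, 0.1800, 0.0000.
spectral radius ρ = 1.3859; 1.3859 > 1, so it fails to converge.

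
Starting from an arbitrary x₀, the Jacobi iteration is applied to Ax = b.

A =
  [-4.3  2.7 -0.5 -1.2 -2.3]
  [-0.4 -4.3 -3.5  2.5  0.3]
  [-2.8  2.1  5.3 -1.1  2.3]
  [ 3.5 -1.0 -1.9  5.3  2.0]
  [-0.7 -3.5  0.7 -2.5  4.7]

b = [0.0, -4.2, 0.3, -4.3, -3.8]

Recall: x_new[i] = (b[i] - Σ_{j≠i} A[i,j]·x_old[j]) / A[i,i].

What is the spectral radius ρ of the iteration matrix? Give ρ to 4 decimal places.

1.1207

A = D + L + U where D = diag(-4.3, -4.3, 5.3, 5.3, 4.7).
Jacobi: T = -D⁻¹(L+U), T[1,0] = -(-0.4)/(-4.3) = -0.0930; T[1,1] = 0.
  T[0,:] = [+0.0000  +0.6279  -0.1163  -0.2791  -0.5349]
  T[1,:] = [-0.0930  +0.0000  -0.8140  +0.5814  +0.0698]
  T[2,:] = [+0.5283  -0.3962  +0.0000  +0.2075  -0.4340]
  T[3,:] = [-0.6604  +0.1887  +0.3585  +0.0000  -0.3774]
  T[4,:] = [+0.1489  +0.7447  -0.1489  +0.5319  +0.0000]
|roots of det(T-λI)|: 1.1207, 0.7599, 0.7599, 0.7493, 0.7493.
spectral radius ρ = 1.1207; 1.1207 > 1, so it fails to converge.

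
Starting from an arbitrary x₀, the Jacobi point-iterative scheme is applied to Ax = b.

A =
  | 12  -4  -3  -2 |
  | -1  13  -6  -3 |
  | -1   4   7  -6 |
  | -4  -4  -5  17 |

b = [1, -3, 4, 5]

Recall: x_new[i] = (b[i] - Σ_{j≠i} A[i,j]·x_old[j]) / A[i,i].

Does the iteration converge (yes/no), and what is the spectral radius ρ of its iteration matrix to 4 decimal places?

A = D + L + U where D = diag(12, 13, 7, 17).
Jacobi T = -D⁻¹(L+U): T[1,2] = -(-6)/(13) = +0.4615; T[1,1] = 0.
  T[0,:] = [+0.0000 +0.3333 +0.2500 +0.1667]
  T[1,:] = [+0.0769 +0.0000 +0.4615 +0.2308]
  T[2,:] = [+0.1429 -0.5714 +0.0000 +0.8571]
  T[3,:] = [+0.2353 +0.2353 +0.2941 +0.0000]
|eigenvalues of T|: 0.6604, 0.4340, 0.4340, 0.2633.
spectral radius ρ = 0.6604; 0.6604 < 1 ⇒ converges.

yes, ρ = 0.6604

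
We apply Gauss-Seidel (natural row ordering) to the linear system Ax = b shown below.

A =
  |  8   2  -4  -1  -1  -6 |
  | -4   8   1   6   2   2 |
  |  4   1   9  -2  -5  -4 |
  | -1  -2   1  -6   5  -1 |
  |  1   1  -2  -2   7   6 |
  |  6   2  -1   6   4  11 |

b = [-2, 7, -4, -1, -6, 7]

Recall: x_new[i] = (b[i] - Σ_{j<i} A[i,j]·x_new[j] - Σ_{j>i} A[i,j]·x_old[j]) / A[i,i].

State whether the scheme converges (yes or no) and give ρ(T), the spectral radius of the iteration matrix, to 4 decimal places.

no, ρ = 1.3089

Write A = D+L+U with D = diag(8, 8, 9, -6, 7, 11).
GS T = -(D+L)⁻¹U: row 0 first, T[0,1] = -(2)/(8) = -0.2500; later rows by forward substitution.
  T[0,:] = [+0.0000 -0.2500 +0.5000 +0.1250 +0.1250 +0.7500]
  T[1,:] = [+0.0000 -0.1250 +0.1250 -0.6875 -0.1875 +0.1250]
  T[2,:] = [+0.0000 +0.1250 -0.2361 +0.2431 +0.5208 +0.0972]
  T[3,:] = [+0.0000 +0.1042 -0.1644 +0.2488 +0.9618 -0.3171]
  T[4,:] = [+0.0000 +0.1190 -0.2037 +0.2209 +0.4325 -1.0450]
  T[5,:] = [+0.0000 +0.0703 -0.1532 -0.1371 -0.6687 +0.1300]
moduli |λ_i(T)| = 1.3089, 0.5361, 0.3897, 0.3897, 0.0254, 0.0000.
ρ = 1.3089; 1.3089 > 1: divergent.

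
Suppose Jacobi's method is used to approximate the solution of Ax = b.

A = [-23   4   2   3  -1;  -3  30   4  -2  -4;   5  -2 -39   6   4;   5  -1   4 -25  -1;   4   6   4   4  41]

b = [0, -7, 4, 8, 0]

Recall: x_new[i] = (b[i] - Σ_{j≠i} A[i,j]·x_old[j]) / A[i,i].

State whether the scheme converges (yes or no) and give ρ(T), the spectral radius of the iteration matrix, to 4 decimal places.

yes, ρ = 0.2748

Diagonal D = diag(-23, 30, -39, -25, 41); L, U strict lower/upper.
Jacobi: T = -D⁻¹(L+U), T[1,2] = -(4)/(30) = -0.1333; T[1,1] = 0.
  T[0,:] = [+0.0000 +0.1739 +0.0870 +0.1304 -0.0435]
  T[1,:] = [+0.1000 +0.0000 -0.1333 +0.0667 +0.1333]
  T[2,:] = [+0.1282 -0.0513 +0.0000 +0.1538 +0.1026]
  T[3,:] = [+0.2000 -0.0400 +0.1600 +0.0000 -0.0400]
  T[4,:] = [-0.0976 -0.1463 -0.0976 -0.0976 +0.0000]
|eigenvalues of T|: 0.2748, 0.1642, 0.1642, 0.0866, 0.0588.
ρ(T) = max|λ| = 0.2748; 0.2748 < 1 ⇒ converges.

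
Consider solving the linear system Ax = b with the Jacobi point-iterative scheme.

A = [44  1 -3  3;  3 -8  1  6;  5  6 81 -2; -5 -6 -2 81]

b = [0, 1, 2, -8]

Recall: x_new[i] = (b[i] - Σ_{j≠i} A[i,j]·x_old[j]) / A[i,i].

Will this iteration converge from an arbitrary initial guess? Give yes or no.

yes

Diagonal D = diag(44, -8, 81, 81); L, U strict lower/upper.
T_J = -D⁻¹(L+U): T[3,2] = -(-2)/(81) = +0.0247; T[3,3] = 0.
  T[0,:] = [+0.0000 -0.0227 +0.0682 -0.0682]
  T[1,:] = [+0.3750 +0.0000 +0.1250 +0.7500]
  T[2,:] = [-0.0617 -0.0741 +0.0000 +0.0247]
  T[3,:] = [+0.0617 +0.0741 +0.0247 +0.0000]
|λ(T)| sorted: 0.2363, 0.1436, 0.1436, 0.0247.
ρ(T) = max|λ| = 0.2363; 0.2363 < 1, so it converges for any x₀.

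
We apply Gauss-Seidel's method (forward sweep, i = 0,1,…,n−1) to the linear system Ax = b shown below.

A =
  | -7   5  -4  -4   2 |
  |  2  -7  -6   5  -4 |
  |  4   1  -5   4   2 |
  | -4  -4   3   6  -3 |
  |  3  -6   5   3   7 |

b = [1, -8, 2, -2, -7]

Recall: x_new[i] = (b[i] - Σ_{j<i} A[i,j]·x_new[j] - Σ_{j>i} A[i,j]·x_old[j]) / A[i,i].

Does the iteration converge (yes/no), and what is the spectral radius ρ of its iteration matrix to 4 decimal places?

Let D = diag(-7, -7, -5, 6, 7); L, U the strict triangles.
GS T = -(D+L)⁻¹U: row 0 first, T[0,3] = -(-4)/(-7) = -0.5714; later rows by forward substitution.
  T[0,:] = [+0.0000  +0.7143  -0.5714  -0.5714  +0.2857]
  T[1,:] = [+0.0000  +0.2041  -1.0204  +0.5510  -0.4898]
  T[2,:] = [+0.0000  +0.6122  -0.6612  +0.4531  +0.5306]
  T[3,:] = [+0.0000  +0.3061  -0.7306  -0.2401  +0.0986]
  T[4,:] = [+0.0000  -0.6997  +0.1557  +0.4965  -0.9636]
moduli |λ_i(T)| = 1.3701, 0.7830, 0.7830, 0.1249, 0.0000.
ρ(T) = max|λ| = 1.3701; 1.3701 > 1, so it fails to converge.

no, ρ = 1.3701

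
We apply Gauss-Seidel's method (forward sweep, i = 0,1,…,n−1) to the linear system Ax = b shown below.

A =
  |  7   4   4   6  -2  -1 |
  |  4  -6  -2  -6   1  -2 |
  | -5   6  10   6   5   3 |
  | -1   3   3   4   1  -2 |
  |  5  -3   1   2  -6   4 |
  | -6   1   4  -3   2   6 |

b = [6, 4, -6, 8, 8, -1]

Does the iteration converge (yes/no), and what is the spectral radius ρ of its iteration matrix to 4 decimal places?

no, ρ = 1.3555

Split A = D + L + U, D = diag(7, -6, 10, 4, -6, 6).
T_GS = -(D+L)⁻¹U: row 0 first, T[0,3] = -(6)/(7) = -0.8571; later rows by forward substitution.
  T[0,:] = [+0.0000 -0.5714 -0.5714 -0.8571 +0.2857 +0.1429]
  T[1,:] = [+0.0000 -0.3810 -0.7143 -1.5714 +0.3571 -0.2381]
  T[2,:] = [+0.0000 -0.0571 +0.1429 -0.0857 -0.5714 -0.0857]
  T[3,:] = [+0.0000 +0.1857 +0.2857 +1.0286 -0.0179 +0.7786]
  T[4,:] = [+0.0000 -0.2333 +0.0000 +0.4000 -0.0417 +1.1500]
  T[5,:] = [+0.0000 -0.2992 -0.4048 -0.1571 +0.6121 +0.2456]
|roots of det(T-λI)|: 1.3555, 0.3610, 0.3610, 0.3284, 0.3284, 0.0000.
spectral radius ρ = 1.3555; 1.3555 > 1, so it fails to converge.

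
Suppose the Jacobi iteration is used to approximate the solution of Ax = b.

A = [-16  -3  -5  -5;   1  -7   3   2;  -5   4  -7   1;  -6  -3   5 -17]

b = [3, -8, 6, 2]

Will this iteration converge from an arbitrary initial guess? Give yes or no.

yes

Split A = D + L + U, D = diag(-16, -7, -7, -17).
Jacobi T = -D⁻¹(L+U): T[0,3] = -(-5)/(-16) = -0.3125; T[0,0] = 0.
  T[0,:] = [+0.0000 -0.1875 -0.3125 -0.3125]
  T[1,:] = [+0.1429 +0.0000 +0.4286 +0.2857]
  T[2,:] = [-0.7143 +0.5714 +0.0000 +0.1429]
  T[3,:] = [-0.3529 -0.1765 +0.2941 +0.0000]
eigenvalue magnitudes: 0.8618, 0.4700, 0.4700, 0.0240.
ρ = 0.8618; 0.8618 < 1, so it converges for any x₀.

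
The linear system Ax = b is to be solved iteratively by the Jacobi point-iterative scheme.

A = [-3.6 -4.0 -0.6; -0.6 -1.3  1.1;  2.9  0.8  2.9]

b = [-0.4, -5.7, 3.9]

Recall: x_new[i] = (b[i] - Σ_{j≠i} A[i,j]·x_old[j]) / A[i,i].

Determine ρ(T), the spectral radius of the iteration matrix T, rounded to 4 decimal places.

Write A = D+L+U with D = diag(-3.6, -1.3, 2.9).
T_J = -D⁻¹(L+U): T[0,1] = -(-4)/(-3.6) = -1.1111; T[0,0] = 0.
  T[0,:] = [+0.0000  -1.1111  -0.1667]
  T[1,:] = [-0.4615  +0.0000  +0.8462]
  T[2,:] = [-1.0000  -0.2759  +0.0000]
|roots of det(T-λI)|: 1.1241, 0.9042, 0.9042.
ρ = 1.1241; 1.1241 > 1: divergent.

1.1241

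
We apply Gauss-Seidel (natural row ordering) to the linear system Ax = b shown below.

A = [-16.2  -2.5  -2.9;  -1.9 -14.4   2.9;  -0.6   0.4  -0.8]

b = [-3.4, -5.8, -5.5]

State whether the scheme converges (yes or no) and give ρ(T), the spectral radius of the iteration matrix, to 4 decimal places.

yes, ρ = 0.3364

Let D = diag(-16.2, -14.4, -0.8); L, U the strict triangles.
GS T = -(D+L)⁻¹U: row 0 first, T[0,2] = -(-2.9)/(-16.2) = -0.1790; later rows by forward substitution.
  T[0,:] = [+0.0000, -0.1543, -0.1790]
  T[1,:] = [+0.0000, +0.0204, +0.2250]
  T[2,:] = [+0.0000, +0.1259, +0.2468]
|λ(T)| sorted: 0.3364, 0.0693, 0.0000.
ρ = 0.3364; 0.3364 < 1: convergent.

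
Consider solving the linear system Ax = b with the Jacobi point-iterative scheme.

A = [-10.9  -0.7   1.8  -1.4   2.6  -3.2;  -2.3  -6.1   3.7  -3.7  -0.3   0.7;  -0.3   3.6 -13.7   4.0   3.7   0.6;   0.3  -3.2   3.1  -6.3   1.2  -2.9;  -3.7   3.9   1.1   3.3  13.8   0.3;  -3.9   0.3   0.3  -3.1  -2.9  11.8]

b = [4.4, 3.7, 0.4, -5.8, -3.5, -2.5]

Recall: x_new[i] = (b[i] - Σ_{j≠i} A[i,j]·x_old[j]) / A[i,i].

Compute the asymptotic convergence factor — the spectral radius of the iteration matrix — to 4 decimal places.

0.8741

Write A = D+L+U with D = diag(-10.9, -6.1, -13.7, -6.3, 13.8, 11.8).
Jacobi: T = -D⁻¹(L+U), T[2,1] = -(3.6)/(-13.7) = +0.2628; T[2,2] = 0.
  T[0,:] = [+0.0000  -0.0642  +0.1651  -0.1284  +0.2385  -0.2936]
  T[1,:] = [-0.3770  +0.0000  +0.6066  -0.6066  -0.0492  +0.1148]
  T[2,:] = [-0.0219  +0.2628  +0.0000  +0.2920  +0.2701  +0.0438]
  T[3,:] = [+0.0476  -0.5079  +0.4921  +0.0000  +0.1905  -0.4603]
  T[4,:] = [+0.2681  -0.2826  -0.0797  -0.2391  +0.0000  -0.0217]
  T[5,:] = [+0.3305  -0.0254  -0.0254  +0.2627  +0.2458  +0.0000]
|roots of det(T-λI)|: 0.8741, 0.3973, 0.3973, 0.3725, 0.1987, 0.1987.
ρ(T) = max|λ| = 0.8741; 0.8741 < 1, so it converges for any x₀.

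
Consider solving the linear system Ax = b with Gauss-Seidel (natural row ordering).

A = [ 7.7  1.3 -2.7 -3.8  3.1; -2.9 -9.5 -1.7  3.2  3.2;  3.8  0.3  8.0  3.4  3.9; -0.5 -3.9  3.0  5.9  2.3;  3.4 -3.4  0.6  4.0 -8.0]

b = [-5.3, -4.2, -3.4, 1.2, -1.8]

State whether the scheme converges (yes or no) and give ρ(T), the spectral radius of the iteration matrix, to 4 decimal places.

yes, ρ = 0.5568

Write A = D+L+U with D = diag(7.7, -9.5, 8, 5.9, -8).
T_GS = -(D+L)⁻¹U: row 0 first, T[0,1] = -(1.3)/(7.7) = -0.1688; later rows by forward substitution.
  T[0,:] = [+0.0000 -0.1688 +0.3506 +0.4935 -0.4026]
  T[1,:] = [+0.0000 +0.0515 -0.2860 +0.1862 +0.4597]
  T[2,:] = [+0.0000 +0.0783 -0.1558 -0.6664 -0.3135]
  T[3,:] = [+0.0000 -0.0200 -0.0801 +0.5037 +0.0394]
  T[4,:] = [+0.0000 -0.0978 +0.2188 +0.3325 -0.3703]
moduli |λ_i(T)| = 0.5568, 0.3813, 0.3813, 0.0263, 0.0000.
ρ(T) = max|λ| = 0.5568; 0.5568 < 1: convergent.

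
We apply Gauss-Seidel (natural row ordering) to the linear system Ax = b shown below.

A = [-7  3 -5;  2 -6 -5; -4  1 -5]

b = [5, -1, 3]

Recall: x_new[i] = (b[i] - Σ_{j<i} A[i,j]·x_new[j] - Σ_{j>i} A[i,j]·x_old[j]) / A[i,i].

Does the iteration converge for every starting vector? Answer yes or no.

yes

Write A = D+L+U with D = diag(-7, -6, -5).
GS T = -(D+L)⁻¹U: row 0 first, T[0,1] = -(3)/(-7) = +0.4286; later rows by forward substitution.
  T[0,:] = [+0.0000, +0.4286, -0.7143]
  T[1,:] = [+0.0000, +0.1429, -1.0714]
  T[2,:] = [+0.0000, -0.3143, +0.3571]
eigenvalue magnitudes: 0.8401, 0.3401, 0.0000.
spectral radius ρ = 0.8401; 0.8401 < 1 ⇒ converges.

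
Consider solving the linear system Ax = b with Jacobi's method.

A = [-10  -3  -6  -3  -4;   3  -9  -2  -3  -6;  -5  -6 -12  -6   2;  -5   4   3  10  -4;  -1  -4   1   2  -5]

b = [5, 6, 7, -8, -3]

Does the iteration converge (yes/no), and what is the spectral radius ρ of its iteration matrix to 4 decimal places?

Write A = D+L+U with D = diag(-10, -9, -12, 10, -5).
Jacobi T = -D⁻¹(L+U): T[3,4] = -(-4)/(10) = +0.4000; T[3,3] = 0.
  T[0,:] = [+0.0000 -0.3000 -0.6000 -0.3000 -0.4000]
  T[1,:] = [+0.3333 +0.0000 -0.2222 -0.3333 -0.6667]
  T[2,:] = [-0.4167 -0.5000 +0.0000 -0.5000 +0.1667]
  T[3,:] = [+0.5000 -0.4000 -0.3000 +0.0000 +0.4000]
  T[4,:] = [-0.2000 -0.8000 +0.2000 +0.4000 +0.0000]
eigenvalue magnitudes: 1.1218, 0.7032, 0.6474, 0.6474, 0.6273.
spectral radius ρ = 1.1218; 1.1218 > 1 ⇒ diverges.

no, ρ = 1.1218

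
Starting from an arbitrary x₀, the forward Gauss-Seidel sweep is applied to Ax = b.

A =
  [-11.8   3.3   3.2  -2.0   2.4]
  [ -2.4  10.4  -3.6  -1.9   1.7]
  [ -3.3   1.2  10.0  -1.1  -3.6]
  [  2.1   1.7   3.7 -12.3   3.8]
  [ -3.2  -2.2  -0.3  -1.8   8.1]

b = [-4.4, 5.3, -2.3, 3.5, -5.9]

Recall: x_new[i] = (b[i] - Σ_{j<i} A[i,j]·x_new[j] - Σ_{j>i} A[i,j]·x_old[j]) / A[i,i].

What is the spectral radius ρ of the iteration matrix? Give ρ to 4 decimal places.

A = D + L + U where D = diag(-11.8, 10.4, 10, -12.3, 8.1).
GS T = -(D+L)⁻¹U: row 0 first, T[0,3] = -(-2)/(-11.8) = -0.1695; later rows by forward substitution.
  T[0,:] = [+0.0000  +0.2797  +0.2712  -0.1695  +0.2034]
  T[1,:] = [+0.0000  +0.0645  +0.4087  +0.1436  -0.1165]
  T[2,:] = [+0.0000  +0.0845  +0.0404  +0.0368  +0.4411]
  T[3,:] = [+0.0000  +0.0821  +0.1150  +0.0020  +0.4603]
  T[4,:] = [+0.0000  +0.1494  +0.2452  -0.0262  +0.1673]
|λ(T)| sorted: 0.5593, 0.1919, 0.1919, 0.0631, 0.0000.
ρ(T) = max|λ| = 0.5593; 0.5593 < 1, so it converges for any x₀.

0.5593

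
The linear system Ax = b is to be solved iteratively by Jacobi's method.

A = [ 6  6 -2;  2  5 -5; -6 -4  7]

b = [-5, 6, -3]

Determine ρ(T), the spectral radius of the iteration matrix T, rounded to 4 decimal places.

A = D + L + U where D = diag(6, 5, 7).
T_J = -D⁻¹(L+U): T[1,2] = -(-5)/(5) = +1.0000; T[1,1] = 0.
  T[0,:] = [+0.0000, -1.0000, +0.3333]
  T[1,:] = [-0.4000, +0.0000, +1.0000]
  T[2,:] = [+0.8571, +0.5714, +0.0000]
|λ(T)| sorted: 1.3889, 0.8197, 0.8197.
ρ(T) = max|λ| = 1.3889; 1.3889 > 1 ⇒ diverges.

1.3889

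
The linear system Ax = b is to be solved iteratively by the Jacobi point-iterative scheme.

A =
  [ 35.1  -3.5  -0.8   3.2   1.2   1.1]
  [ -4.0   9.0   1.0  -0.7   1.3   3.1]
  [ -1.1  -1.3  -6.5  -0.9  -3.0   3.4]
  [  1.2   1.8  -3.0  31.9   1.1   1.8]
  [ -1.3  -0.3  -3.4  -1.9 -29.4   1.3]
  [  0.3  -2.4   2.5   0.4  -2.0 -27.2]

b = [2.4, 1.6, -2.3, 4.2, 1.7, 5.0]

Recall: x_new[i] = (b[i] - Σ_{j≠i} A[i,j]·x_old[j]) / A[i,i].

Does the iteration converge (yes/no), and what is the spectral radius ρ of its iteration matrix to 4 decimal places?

Let D = diag(35.1, 9, -6.5, 31.9, -29.4, -27.2); L, U the strict triangles.
Jacobi: T = -D⁻¹(L+U), T[0,2] = -(-0.8)/(35.1) = +0.0228; T[0,0] = 0.
  T[0,:] = [+0.0000, +0.0997, +0.0228, -0.0912, -0.0342, -0.0313]
  T[1,:] = [+0.4444, +0.0000, -0.1111, +0.0778, -0.1444, -0.3444]
  T[2,:] = [-0.1692, -0.2000, +0.0000, -0.1385, -0.4615, +0.5231]
  T[3,:] = [-0.0376, -0.0564, +0.0940, +0.0000, -0.0345, -0.0564]
  T[4,:] = [-0.0442, -0.0102, -0.1156, -0.0646, +0.0000, +0.0442]
  T[5,:] = [+0.0110, -0.0882, +0.0919, +0.0147, -0.0735, +0.0000]
moduli |λ_i(T)| = 0.4255, 0.2589, 0.2330, 0.1925, 0.1505, 0.0244.
spectral radius ρ = 0.4255; 0.4255 < 1, so it converges for any x₀.

yes, ρ = 0.4255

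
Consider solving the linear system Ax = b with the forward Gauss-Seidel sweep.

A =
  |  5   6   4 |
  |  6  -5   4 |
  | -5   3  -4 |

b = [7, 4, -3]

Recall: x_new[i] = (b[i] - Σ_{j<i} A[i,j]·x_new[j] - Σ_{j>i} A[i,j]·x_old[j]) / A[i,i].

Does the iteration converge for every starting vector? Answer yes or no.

no

Diagonal D = diag(5, -5, -4); L, U strict lower/upper.
GS T = -(D+L)⁻¹U: row 0 first, T[0,1] = -(6)/(5) = -1.2000; later rows by forward substitution.
  T[0,:] = [+0.0000, -1.2000, -0.8000]
  T[1,:] = [+0.0000, -1.4400, -0.1600]
  T[2,:] = [+0.0000, +0.4200, +0.8800]
|roots of det(T-λI)|: 1.4107, 0.8507, 0.0000.
ρ(T) = max|λ| = 1.4107; 1.4107 > 1: divergent.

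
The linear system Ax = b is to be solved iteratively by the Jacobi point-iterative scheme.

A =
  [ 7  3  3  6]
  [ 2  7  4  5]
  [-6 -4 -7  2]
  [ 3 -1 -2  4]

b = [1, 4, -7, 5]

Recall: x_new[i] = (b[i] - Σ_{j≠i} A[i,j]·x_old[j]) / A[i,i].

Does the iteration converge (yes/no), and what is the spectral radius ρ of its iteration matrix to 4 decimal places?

no, ρ = 1.1315

Write A = D+L+U with D = diag(7, 7, -7, 4).
T_J = -D⁻¹(L+U): T[1,0] = -(2)/(7) = -0.2857; T[1,1] = 0.
  T[0,:] = [+0.0000  -0.4286  -0.4286  -0.8571]
  T[1,:] = [-0.2857  +0.0000  -0.5714  -0.7143]
  T[2,:] = [-0.8571  -0.5714  +0.0000  +0.2857]
  T[3,:] = [-0.7500  +0.2500  +0.5000  +0.0000]
eigenvalue magnitudes: 1.1315, 0.8201, 0.8201, 0.5000.
ρ = 1.1315; 1.1315 > 1 ⇒ diverges.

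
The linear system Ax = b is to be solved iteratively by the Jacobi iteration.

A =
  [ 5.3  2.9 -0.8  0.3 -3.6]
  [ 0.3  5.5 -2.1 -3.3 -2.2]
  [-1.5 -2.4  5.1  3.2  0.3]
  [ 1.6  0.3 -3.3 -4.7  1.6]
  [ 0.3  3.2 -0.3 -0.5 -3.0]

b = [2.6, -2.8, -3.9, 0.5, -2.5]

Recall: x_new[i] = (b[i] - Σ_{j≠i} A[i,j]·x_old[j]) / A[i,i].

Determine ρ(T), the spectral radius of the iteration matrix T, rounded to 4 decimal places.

Split A = D + L + U, D = diag(5.3, 5.5, 5.1, -4.7, -3).
T_J = -D⁻¹(L+U): T[0,1] = -(2.9)/(5.3) = -0.5472; T[0,0] = 0.
  T[0,:] = [+0.0000 -0.5472 +0.1509 -0.0566 +0.6792]
  T[1,:] = [-0.0545 +0.0000 +0.3818 +0.6000 +0.4000]
  T[2,:] = [+0.2941 +0.4706 +0.0000 -0.6275 -0.0588]
  T[3,:] = [+0.3404 +0.0638 -0.7021 +0.0000 +0.3404]
  T[4,:] = [+0.1000 +1.0667 -0.1000 -0.1667 +0.0000]
|roots of det(T-λI)|: 1.2541, 0.8394, 0.6134, 0.4350, 0.4350.
spectral radius ρ = 1.2541; 1.2541 > 1: divergent.

1.2541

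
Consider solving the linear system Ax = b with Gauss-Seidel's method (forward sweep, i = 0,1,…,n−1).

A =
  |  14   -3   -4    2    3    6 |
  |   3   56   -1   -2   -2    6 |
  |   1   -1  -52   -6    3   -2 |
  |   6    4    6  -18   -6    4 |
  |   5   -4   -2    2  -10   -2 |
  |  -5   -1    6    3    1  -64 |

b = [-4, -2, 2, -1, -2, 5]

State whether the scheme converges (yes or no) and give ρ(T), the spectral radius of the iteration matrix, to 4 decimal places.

yes, ρ = 0.3237

Write A = D+L+U with D = diag(14, 56, -52, -18, -10, -64).
Gauss-Seidel: T = -(D+L)⁻¹U, row 0 first, T[0,5] = -(6)/(14) = -0.4286; later rows by forward substitution.
  T[0,:] = [+0.0000 +0.2143 +0.2857 -0.1429 -0.2143 -0.4286]
  T[1,:] = [+0.0000 -0.0115 +0.0026 +0.0434 +0.0472 -0.0842]
  T[2,:] = [+0.0000 +0.0043 +0.0054 -0.1190 +0.0527 -0.0451]
  T[3,:] = [+0.0000 +0.0703 +0.0976 -0.0776 -0.3767 +0.0456]
  T[4,:] = [+0.0000 +0.1249 +0.1603 -0.0805 -0.2119 -0.3625]
  T[5,:] = [+0.0000 -0.0109 -0.0148 -0.0056 -0.0000 +0.0270]
eigenvalue magnitudes: 0.3237, 0.1464, 0.0502, 0.0502, 0.0193, 0.0000.
ρ = 0.3237; 0.3237 < 1 ⇒ converges.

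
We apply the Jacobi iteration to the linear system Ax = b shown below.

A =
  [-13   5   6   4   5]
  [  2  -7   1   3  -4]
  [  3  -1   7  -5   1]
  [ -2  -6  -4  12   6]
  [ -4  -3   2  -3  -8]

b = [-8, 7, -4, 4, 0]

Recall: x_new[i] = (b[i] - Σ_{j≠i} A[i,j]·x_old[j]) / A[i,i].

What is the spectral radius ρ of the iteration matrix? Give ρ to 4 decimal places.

A = D + L + U where D = diag(-13, -7, 7, 12, -8).
Jacobi T = -D⁻¹(L+U): T[2,4] = -(1)/(7) = -0.1429; T[2,2] = 0.
  T[0,:] = [+0.0000 +0.3846 +0.4615 +0.3077 +0.3846]
  T[1,:] = [+0.2857 +0.0000 +0.1429 +0.4286 -0.5714]
  T[2,:] = [-0.4286 +0.1429 +0.0000 +0.7143 -0.1429]
  T[3,:] = [+0.1667 +0.5000 +0.3333 +0.0000 -0.5000]
  T[4,:] = [-0.5000 -0.3750 +0.2500 -0.3750 +0.0000]
|eigenvalues of T|: 1.1578, 0.6825, 0.6430, 0.6430, 0.4904.
spectral radius ρ = 1.1578; 1.1578 > 1 ⇒ diverges.

1.1578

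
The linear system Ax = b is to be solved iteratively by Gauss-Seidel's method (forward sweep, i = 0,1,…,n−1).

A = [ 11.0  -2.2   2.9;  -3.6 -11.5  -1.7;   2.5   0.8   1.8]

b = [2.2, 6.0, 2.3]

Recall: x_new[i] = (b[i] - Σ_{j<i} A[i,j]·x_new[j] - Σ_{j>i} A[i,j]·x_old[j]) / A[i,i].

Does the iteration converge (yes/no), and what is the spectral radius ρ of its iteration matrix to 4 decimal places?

Write A = D+L+U with D = diag(11, -11.5, 1.8).
T_GS = -(D+L)⁻¹U: row 0 first, T[0,2] = -(2.9)/(11) = -0.2636; later rows by forward substitution.
  T[0,:] = [+0.0000  +0.2000  -0.2636]
  T[1,:] = [+0.0000  -0.0626  -0.0653]
  T[2,:] = [+0.0000  -0.2500  +0.3952]
|λ(T)| sorted: 0.4284, 0.0958, 0.0000.
spectral radius ρ = 0.4284; 0.4284 < 1 ⇒ converges.

yes, ρ = 0.4284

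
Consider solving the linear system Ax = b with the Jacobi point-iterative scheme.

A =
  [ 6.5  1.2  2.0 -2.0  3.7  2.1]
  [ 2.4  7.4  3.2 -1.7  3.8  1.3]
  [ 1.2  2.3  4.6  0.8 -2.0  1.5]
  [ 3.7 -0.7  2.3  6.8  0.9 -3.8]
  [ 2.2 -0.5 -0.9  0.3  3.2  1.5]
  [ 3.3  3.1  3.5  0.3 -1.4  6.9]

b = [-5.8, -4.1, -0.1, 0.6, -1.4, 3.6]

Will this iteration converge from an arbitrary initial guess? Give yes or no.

no

Diagonal D = diag(6.5, 7.4, 4.6, 6.8, 3.2, 6.9); L, U strict lower/upper.
T_J = -D⁻¹(L+U): T[2,1] = -(2.3)/(4.6) = -0.5000; T[2,2] = 0.
  T[0,:] = [+0.0000 -0.1846 -0.3077 +0.3077 -0.5692 -0.3231]
  T[1,:] = [-0.3243 +0.0000 -0.4324 +0.2297 -0.5135 -0.1757]
  T[2,:] = [-0.2609 -0.5000 +0.0000 -0.1739 +0.4348 -0.3261]
  T[3,:] = [-0.5441 +0.1029 -0.3382 +0.0000 -0.1324 +0.5588]
  T[4,:] = [-0.6875 +0.1562 +0.2812 -0.0938 +0.0000 -0.4688]
  T[5,:] = [-0.4783 -0.4493 -0.5072 -0.0435 +0.2029 +0.0000]
moduli |λ_i(T)| = 1.1234, 0.6144, 0.5290, 0.2293, 0.1427, 0.1427.
ρ = 1.1234; 1.1234 > 1 ⇒ diverges.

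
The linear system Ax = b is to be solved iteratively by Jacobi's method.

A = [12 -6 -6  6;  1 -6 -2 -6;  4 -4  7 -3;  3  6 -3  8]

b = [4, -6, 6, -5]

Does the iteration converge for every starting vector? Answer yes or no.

Let D = diag(12, -6, 7, 8); L, U the strict triangles.
T_J = -D⁻¹(L+U): T[2,3] = -(-3)/(7) = +0.4286; T[2,2] = 0.
  T[0,:] = [+0.0000 +0.5000 +0.5000 -0.5000]
  T[1,:] = [+0.1667 +0.0000 -0.3333 -1.0000]
  T[2,:] = [-0.5714 +0.5714 +0.0000 +0.4286]
  T[3,:] = [-0.3750 -0.7500 +0.3750 +0.0000]
|roots of det(T-λI)|: 1.1613, 0.9621, 0.6720, 0.6720.
ρ = 1.1613; 1.1613 > 1, so it fails to converge.

no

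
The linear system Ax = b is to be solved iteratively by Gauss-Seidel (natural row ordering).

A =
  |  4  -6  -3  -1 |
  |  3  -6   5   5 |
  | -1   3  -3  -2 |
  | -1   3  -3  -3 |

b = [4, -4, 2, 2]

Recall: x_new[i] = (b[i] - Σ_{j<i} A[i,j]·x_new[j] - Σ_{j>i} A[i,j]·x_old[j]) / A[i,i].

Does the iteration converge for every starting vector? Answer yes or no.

no

A = D + L + U where D = diag(4, -6, -3, -3).
GS T = -(D+L)⁻¹U: row 0 first, T[0,1] = -(-6)/(4) = +1.5000; later rows by forward substitution.
  T[0,:] = [+0.0000, +1.5000, +0.7500, +0.2500]
  T[1,:] = [+0.0000, +0.7500, +1.2083, +0.9583]
  T[2,:] = [+0.0000, +0.2500, +0.9583, +0.2083]
  T[3,:] = [+0.0000, +0.0000, +0.0000, +0.6667]
moduli |λ_i(T)| = 1.4136, 0.6667, 0.2948, 0.0000.
spectral radius ρ = 1.4136; 1.4136 > 1, so it fails to converge.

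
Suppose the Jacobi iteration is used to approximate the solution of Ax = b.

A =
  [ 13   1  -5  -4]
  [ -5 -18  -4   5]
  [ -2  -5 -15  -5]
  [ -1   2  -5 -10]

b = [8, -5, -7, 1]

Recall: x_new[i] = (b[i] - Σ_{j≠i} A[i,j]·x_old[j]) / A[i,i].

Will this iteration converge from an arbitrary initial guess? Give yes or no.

Write A = D+L+U with D = diag(13, -18, -15, -10).
Jacobi: T = -D⁻¹(L+U), T[3,2] = -(-5)/(-10) = -0.5000; T[3,3] = 0.
  T[0,:] = [+0.0000  -0.0769  +0.3846  +0.3077]
  T[1,:] = [-0.2778  +0.0000  -0.2222  +0.2778]
  T[2,:] = [-0.1333  -0.3333  +0.0000  -0.3333]
  T[3,:] = [-0.1000  +0.2000  -0.5000  +0.0000]
|eigenvalues of T|: 0.6399, 0.4238, 0.4238, 0.0089.
ρ(T) = max|λ| = 0.6399; 0.6399 < 1: convergent.

yes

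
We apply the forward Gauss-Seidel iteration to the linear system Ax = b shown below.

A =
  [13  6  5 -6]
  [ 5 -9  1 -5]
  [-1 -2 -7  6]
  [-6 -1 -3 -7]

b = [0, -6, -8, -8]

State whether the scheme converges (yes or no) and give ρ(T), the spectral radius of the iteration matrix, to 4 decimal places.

Split A = D + L + U, D = diag(13, -9, -7, -7).
Gauss-Seidel: T = -(D+L)⁻¹U, row 0 first, T[0,3] = -(-6)/(13) = +0.4615; later rows by forward substitution.
  T[0,:] = [+0.0000  -0.4615  -0.3846  +0.4615]
  T[1,:] = [+0.0000  -0.2564  -0.1026  -0.2991]
  T[2,:] = [+0.0000  +0.1392  +0.0842  +0.8767]
  T[3,:] = [+0.0000  +0.3726  +0.3082  -0.7286]
moduli |λ_i(T)| = 0.8994, 0.2054, 0.2040, 0.0000.
ρ = 0.8994; 0.8994 < 1 ⇒ converges.

yes, ρ = 0.8994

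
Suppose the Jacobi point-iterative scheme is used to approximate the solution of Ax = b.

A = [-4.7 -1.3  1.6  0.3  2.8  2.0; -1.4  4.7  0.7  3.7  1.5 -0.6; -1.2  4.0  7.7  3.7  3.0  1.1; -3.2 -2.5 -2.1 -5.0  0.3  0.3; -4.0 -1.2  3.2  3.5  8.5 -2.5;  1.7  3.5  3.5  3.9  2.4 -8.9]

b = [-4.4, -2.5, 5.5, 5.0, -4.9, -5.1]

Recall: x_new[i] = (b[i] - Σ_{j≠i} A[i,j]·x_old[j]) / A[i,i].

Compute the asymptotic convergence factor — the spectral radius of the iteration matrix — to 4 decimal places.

1.1385

Diagonal D = diag(-4.7, 4.7, 7.7, -5, 8.5, -8.9); L, U strict lower/upper.
Jacobi: T = -D⁻¹(L+U), T[1,0] = -(-1.4)/(4.7) = +0.2979; T[1,1] = 0.
  T[0,:] = [+0.0000, -0.2766, +0.3404, +0.0638, +0.5957, +0.4255]
  T[1,:] = [+0.2979, +0.0000, -0.1489, -0.7872, -0.3191, +0.1277]
  T[2,:] = [+0.1558, -0.5195, +0.0000, -0.4805, -0.3896, -0.1429]
  T[3,:] = [-0.6400, -0.5000, -0.4200, +0.0000, +0.0600, +0.0600]
  T[4,:] = [+0.4706, +0.1412, -0.3765, -0.4118, +0.0000, +0.2941]
  T[5,:] = [+0.1910, +0.3933, +0.3933, +0.4382, +0.2697, +0.0000]
|λ(T)| sorted: 1.1385, 0.7224, 0.5608, 0.5608, 0.5008, 0.0005.
ρ = 1.1385; 1.1385 > 1 ⇒ diverges.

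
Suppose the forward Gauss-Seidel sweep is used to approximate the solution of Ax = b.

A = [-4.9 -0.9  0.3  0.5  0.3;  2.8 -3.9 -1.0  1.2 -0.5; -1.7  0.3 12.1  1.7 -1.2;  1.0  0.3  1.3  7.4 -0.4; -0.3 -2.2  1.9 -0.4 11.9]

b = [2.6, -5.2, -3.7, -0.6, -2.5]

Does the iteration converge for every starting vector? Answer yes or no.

yes

Diagonal D = diag(-4.9, -3.9, 12.1, 7.4, 11.9); L, U strict lower/upper.
T_GS = -(D+L)⁻¹U: row 0 first, T[0,4] = -(0.3)/(-4.9) = +0.0612; later rows by forward substitution.
  T[0,:] = [+0.0000 -0.1837 +0.0612 +0.1020 +0.0612]
  T[1,:] = [+0.0000 -0.1319 -0.2125 +0.3810 -0.0842]
  T[2,:] = [+0.0000 -0.0225 +0.0139 -0.1356 +0.1099]
  T[3,:] = [+0.0000 +0.0341 -0.0021 -0.0054 +0.0299]
  T[4,:] = [+0.0000 -0.0243 -0.0400 +0.0945 -0.0306]
eigenvalue magnitudes: 0.2007, 0.1053, 0.0651, 0.0066, 0.0000.
spectral radius ρ = 0.2007; 0.2007 < 1: convergent.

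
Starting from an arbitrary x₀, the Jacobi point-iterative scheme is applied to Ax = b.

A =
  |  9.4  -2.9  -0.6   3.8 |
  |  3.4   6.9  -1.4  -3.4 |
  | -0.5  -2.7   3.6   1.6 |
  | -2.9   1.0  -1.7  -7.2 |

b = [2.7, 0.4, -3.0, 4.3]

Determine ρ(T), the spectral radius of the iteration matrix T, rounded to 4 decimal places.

0.6501

Write A = D+L+U with D = diag(9.4, 6.9, 3.6, -7.2).
Jacobi T = -D⁻¹(L+U): T[2,0] = -(-0.5)/(3.6) = +0.1389; T[2,2] = 0.
  T[0,:] = [+0.0000 +0.3085 +0.0638 -0.4043]
  T[1,:] = [-0.4928 +0.0000 +0.2029 +0.4928]
  T[2,:] = [+0.1389 +0.7500 +0.0000 -0.4444]
  T[3,:] = [-0.4028 +0.1389 -0.2361 +0.0000]
|eigenvalues of T|: 0.6501, 0.5457, 0.5457, 0.2460.
spectral radius ρ = 0.6501; 0.6501 < 1 ⇒ converges.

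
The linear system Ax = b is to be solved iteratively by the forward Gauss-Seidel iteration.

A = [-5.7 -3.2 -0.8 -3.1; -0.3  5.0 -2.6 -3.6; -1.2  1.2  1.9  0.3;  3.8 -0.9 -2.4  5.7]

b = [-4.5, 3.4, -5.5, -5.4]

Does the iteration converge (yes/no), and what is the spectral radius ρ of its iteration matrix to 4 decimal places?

yes, ρ = 0.5024

Diagonal D = diag(-5.7, 5, 1.9, 5.7); L, U strict lower/upper.
T_GS = -(D+L)⁻¹U: row 0 first, T[0,3] = -(-3.1)/(-5.7) = -0.5439; later rows by forward substitution.
  T[0,:] = [+0.0000, -0.5614, -0.1404, -0.5439]
  T[1,:] = [+0.0000, -0.0337, +0.5116, +0.6874]
  T[2,:] = [+0.0000, -0.3333, -0.4117, -0.9355]
  T[3,:] = [+0.0000, +0.2286, +0.0010, +0.0772]
eigenvalue magnitudes: 0.5024, 0.2473, 0.2473, 0.0000.
ρ = 0.5024; 0.5024 < 1, so it converges for any x₀.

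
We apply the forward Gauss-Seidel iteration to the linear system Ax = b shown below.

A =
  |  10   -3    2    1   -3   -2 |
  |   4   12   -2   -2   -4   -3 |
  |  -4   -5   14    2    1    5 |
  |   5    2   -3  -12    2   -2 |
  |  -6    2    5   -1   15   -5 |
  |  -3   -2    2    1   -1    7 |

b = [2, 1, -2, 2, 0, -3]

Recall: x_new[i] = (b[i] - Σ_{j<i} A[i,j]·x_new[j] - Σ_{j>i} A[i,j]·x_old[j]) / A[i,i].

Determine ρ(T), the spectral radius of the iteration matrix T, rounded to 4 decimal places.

0.5562

A = D + L + U where D = diag(10, 12, 14, -12, 15, 7).
GS T = -(D+L)⁻¹U: row 0 first, T[0,4] = -(-3)/(10) = +0.3000; later rows by forward substitution.
  T[0,:] = [+0.0000  +0.3000  -0.2000  -0.1000  +0.3000  +0.2000]
  T[1,:] = [+0.0000  -0.1000  +0.2333  +0.2000  +0.2333  +0.1833]
  T[2,:] = [+0.0000  +0.0500  +0.0262  -0.1000  +0.0976  -0.2345]
  T[3,:] = [+0.0000  +0.0958  -0.0510  +0.0167  +0.3062  +0.0059]
  T[4,:] = [+0.0000  +0.1231  -0.1232  -0.0322  +0.0768  +0.4675]
  T[5,:] = [+0.0000  +0.0896  -0.0369  +0.0359  +0.1346  +0.2710]
|eigenvalues of T|: 0.5562, 0.2411, 0.1269, 0.1269, 0.0788, 0.0000.
spectral radius ρ = 0.5562; 0.5562 < 1: convergent.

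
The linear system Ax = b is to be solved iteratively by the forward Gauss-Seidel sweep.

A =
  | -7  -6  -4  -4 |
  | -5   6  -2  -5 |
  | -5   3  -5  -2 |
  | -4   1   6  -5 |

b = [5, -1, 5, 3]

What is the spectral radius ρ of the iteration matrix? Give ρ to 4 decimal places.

A = D + L + U where D = diag(-7, 6, -5, -5).
GS T = -(D+L)⁻¹U: row 0 first, T[0,3] = -(-4)/(-7) = -0.5714; later rows by forward substitution.
  T[0,:] = [+0.0000, -0.8571, -0.5714, -0.5714]
  T[1,:] = [+0.0000, -0.7143, -0.1429, +0.3571]
  T[2,:] = [+0.0000, +0.4286, +0.4857, +0.3857]
  T[3,:] = [+0.0000, +1.0571, +1.0114, +0.9914]
|λ(T)| sorted: 1.5504, 0.8564, 0.0689, 0.0000.
spectral radius ρ = 1.5504; 1.5504 > 1 ⇒ diverges.

1.5504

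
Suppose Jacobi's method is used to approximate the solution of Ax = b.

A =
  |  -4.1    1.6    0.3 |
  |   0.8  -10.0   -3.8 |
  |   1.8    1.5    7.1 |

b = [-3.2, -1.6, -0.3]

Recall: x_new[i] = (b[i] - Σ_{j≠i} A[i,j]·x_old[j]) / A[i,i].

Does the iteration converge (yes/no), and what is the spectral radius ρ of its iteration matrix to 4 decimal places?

yes, ρ = 0.4230

Let D = diag(-4.1, -10, 7.1); L, U the strict triangles.
Jacobi: T = -D⁻¹(L+U), T[0,2] = -(0.3)/(-4.1) = +0.0732; T[0,0] = 0.
  T[0,:] = [+0.0000  +0.3902  +0.0732]
  T[1,:] = [+0.0800  +0.0000  -0.3800]
  T[2,:] = [-0.2535  -0.2113  +0.0000]
moduli |λ_i(T)| = 0.4230, 0.2932, 0.2932.
ρ(T) = max|λ| = 0.4230; 0.4230 < 1 ⇒ converges.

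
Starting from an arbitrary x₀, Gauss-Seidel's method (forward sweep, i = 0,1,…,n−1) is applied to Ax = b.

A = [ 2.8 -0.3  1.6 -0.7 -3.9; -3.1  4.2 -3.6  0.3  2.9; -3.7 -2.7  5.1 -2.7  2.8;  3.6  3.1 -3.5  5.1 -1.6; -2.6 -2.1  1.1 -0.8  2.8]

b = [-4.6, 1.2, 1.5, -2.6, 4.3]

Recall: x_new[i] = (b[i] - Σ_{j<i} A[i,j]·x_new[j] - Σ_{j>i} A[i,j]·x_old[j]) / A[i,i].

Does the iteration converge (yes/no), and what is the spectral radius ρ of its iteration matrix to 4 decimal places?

no, ρ = 1.1286

Split A = D + L + U, D = diag(2.8, 4.2, 5.1, 5.1, 2.8).
Gauss-Seidel: T = -(D+L)⁻¹U, row 0 first, T[0,4] = -(-3.9)/(2.8) = +1.3929; later rows by forward substitution.
  T[0,:] = [+0.0000  +0.1071  -0.5714  +0.2500  +1.3929]
  T[1,:] = [+0.0000  +0.0791  +0.4354  +0.1131  +0.3376]
  T[2,:] = [+0.0000  +0.1196  -0.1841  +0.7707  +0.6402]
  T[3,:] = [+0.0000  -0.0416  +0.0124  +0.2837  -0.4353]
  T[4,:] = [+0.0000  +0.0999  -0.1282  +0.0953  +1.1707]
moduli |λ_i(T)| = 1.1286, 0.2325, 0.2323, 0.2323, 0.0000.
ρ(T) = max|λ| = 1.1286; 1.1286 > 1: divergent.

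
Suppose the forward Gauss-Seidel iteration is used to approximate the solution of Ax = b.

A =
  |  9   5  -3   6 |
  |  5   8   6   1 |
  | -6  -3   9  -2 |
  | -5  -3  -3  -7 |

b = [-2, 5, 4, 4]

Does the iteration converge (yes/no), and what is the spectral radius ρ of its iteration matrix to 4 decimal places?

yes, ρ = 0.8606

Split A = D + L + U, D = diag(9, 8, 9, -7).
Gauss-Seidel: T = -(D+L)⁻¹U, row 0 first, T[0,1] = -(5)/(9) = -0.5556; later rows by forward substitution.
  T[0,:] = [+0.0000 -0.5556 +0.3333 -0.6667]
  T[1,:] = [+0.0000 +0.3472 -0.9583 +0.2917]
  T[2,:] = [+0.0000 -0.2546 -0.0972 -0.1250]
  T[3,:] = [+0.0000 +0.3571 +0.2143 +0.4048]
moduli |λ_i(T)| = 0.8606, 0.3986, 0.1928, 0.0000.
ρ(T) = max|λ| = 0.8606; 0.8606 < 1 ⇒ converges.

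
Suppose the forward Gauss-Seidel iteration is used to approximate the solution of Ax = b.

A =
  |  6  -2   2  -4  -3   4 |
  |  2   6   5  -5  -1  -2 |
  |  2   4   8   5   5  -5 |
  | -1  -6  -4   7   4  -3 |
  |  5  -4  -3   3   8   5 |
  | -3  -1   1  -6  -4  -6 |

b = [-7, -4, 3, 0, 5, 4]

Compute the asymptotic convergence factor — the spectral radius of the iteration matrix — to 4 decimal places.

Write A = D+L+U with D = diag(6, 6, 8, 7, 8, -6).
GS T = -(D+L)⁻¹U: row 0 first, T[0,3] = -(-4)/(6) = +0.6667; later rows by forward substitution.
  T[0,:] = [+0.0000 +0.3333 -0.3333 +0.6667 +0.5000 -0.6667]
  T[1,:] = [+0.0000 -0.1111 -0.7222 +0.6111 +0.0000 +0.5556]
  T[2,:] = [+0.0000 -0.0278 +0.4444 -1.0972 -0.7500 +0.5139]
  T[3,:] = [+0.0000 -0.0635 -0.4127 -0.0079 -0.9286 +1.1032]
  T[4,:] = [+0.0000 -0.2505 +0.1687 -0.5196 -0.2455 -0.1515]
  T[5,:] = [+0.0000 +0.0777 +0.6614 -0.2637 +0.7173 -0.6758]
moduli |λ_i(T)| = 1.4492, 0.5165, 0.5165, 0.2832, 0.2832, 0.0000.
ρ(T) = max|λ| = 1.4492; 1.4492 > 1 ⇒ diverges.

1.4492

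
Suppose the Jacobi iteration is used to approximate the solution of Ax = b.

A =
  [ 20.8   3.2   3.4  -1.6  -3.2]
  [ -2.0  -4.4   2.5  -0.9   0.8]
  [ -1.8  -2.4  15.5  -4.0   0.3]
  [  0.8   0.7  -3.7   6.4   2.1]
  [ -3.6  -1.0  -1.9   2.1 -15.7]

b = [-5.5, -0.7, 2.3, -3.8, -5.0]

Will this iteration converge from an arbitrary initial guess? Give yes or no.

yes

Let D = diag(20.8, -4.4, 15.5, 6.4, -15.7); L, U the strict triangles.
Jacobi T = -D⁻¹(L+U): T[3,1] = -(0.7)/(6.4) = -0.1094; T[3,3] = 0.
  T[0,:] = [+0.0000  -0.1538  -0.1635  +0.0769  +0.1538]
  T[1,:] = [-0.4545  +0.0000  +0.5682  -0.2045  +0.1818]
  T[2,:] = [+0.1161  +0.1548  +0.0000  +0.2581  -0.0194]
  T[3,:] = [-0.1250  -0.1094  +0.5781  +0.0000  -0.3281]
  T[4,:] = [-0.2293  -0.0637  -0.1210  +0.1338  +0.0000]
|eigenvalues of T|: 0.5623, 0.4308, 0.3006, 0.3006, 0.2839.
ρ = 0.5623; 0.5623 < 1 ⇒ converges.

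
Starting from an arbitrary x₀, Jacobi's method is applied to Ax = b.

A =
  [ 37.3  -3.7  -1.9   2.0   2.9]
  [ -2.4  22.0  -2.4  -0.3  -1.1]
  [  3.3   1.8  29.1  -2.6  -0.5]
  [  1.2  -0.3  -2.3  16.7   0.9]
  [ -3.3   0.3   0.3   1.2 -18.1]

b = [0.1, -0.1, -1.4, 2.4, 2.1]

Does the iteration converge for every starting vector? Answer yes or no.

Let D = diag(37.3, 22, 29.1, 16.7, -18.1); L, U the strict triangles.
Jacobi T = -D⁻¹(L+U): T[1,3] = -(-0.3)/(22) = +0.0136; T[1,1] = 0.
  T[0,:] = [+0.0000 +0.0992 +0.0509 -0.0536 -0.0777]
  T[1,:] = [+0.1091 +0.0000 +0.1091 +0.0136 +0.0500]
  T[2,:] = [-0.1134 -0.0619 +0.0000 +0.0893 +0.0172]
  T[3,:] = [-0.0719 +0.0180 +0.1377 +0.0000 -0.0539]
  T[4,:] = [-0.1823 +0.0166 +0.0166 +0.0663 +0.0000]
eigenvalue magnitudes: 0.1861, 0.1167, 0.1167, 0.0626, 0.0516.
ρ = 0.1861; 0.1861 < 1: convergent.

yes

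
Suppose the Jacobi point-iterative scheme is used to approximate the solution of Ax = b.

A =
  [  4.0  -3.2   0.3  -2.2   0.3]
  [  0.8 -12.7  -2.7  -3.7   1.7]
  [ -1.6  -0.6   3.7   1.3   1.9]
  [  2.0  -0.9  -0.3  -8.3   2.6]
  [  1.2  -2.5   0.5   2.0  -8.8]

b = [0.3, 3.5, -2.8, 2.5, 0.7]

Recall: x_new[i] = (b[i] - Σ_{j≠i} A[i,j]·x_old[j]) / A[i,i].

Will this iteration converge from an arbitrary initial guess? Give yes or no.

yes

Diagonal D = diag(4, -12.7, 3.7, -8.3, -8.8); L, U strict lower/upper.
Jacobi: T = -D⁻¹(L+U), T[3,1] = -(-0.9)/(-8.3) = -0.1084; T[3,3] = 0.
  T[0,:] = [+0.0000  +0.8000  -0.0750  +0.5500  -0.0750]
  T[1,:] = [+0.0630  +0.0000  -0.2126  -0.2913  +0.1339]
  T[2,:] = [+0.4324  +0.1622  +0.0000  -0.3514  -0.5135]
  T[3,:] = [+0.2410  -0.1084  -0.0361  +0.0000  +0.3133]
  T[4,:] = [+0.1364  -0.2841  +0.0568  +0.2273  +0.0000]
eigenvalue magnitudes: 0.6173, 0.4945, 0.4945, 0.4935, 0.2254.
ρ = 0.6173; 0.6173 < 1: convergent.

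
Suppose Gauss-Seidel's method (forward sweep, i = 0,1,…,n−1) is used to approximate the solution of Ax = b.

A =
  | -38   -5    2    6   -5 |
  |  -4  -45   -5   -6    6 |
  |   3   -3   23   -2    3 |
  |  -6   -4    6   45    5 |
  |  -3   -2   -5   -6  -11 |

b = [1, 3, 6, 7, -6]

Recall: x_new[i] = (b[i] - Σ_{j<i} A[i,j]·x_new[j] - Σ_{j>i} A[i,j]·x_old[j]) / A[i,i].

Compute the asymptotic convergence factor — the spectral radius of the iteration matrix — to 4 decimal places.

A = D + L + U where D = diag(-38, -45, 23, 45, -11).
T_GS = -(D+L)⁻¹U: row 0 first, T[0,3] = -(6)/(-38) = +0.1579; later rows by forward substitution.
  T[0,:] = [+0.0000 -0.1316 +0.0526 +0.1579 -0.1316]
  T[1,:] = [+0.0000 +0.0117 -0.1158 -0.1474 +0.1450]
  T[2,:] = [+0.0000 +0.0187 -0.0220 +0.0471 -0.0944]
  T[3,:] = [+0.0000 -0.0190 -0.0003 +0.0017 -0.1032]
  T[4,:] = [+0.0000 +0.0356 +0.0169 -0.0386 +0.1087]
eigenvalue magnitudes: 0.1897, 0.0754, 0.0754, 0.0358, 0.0000.
spectral radius ρ = 0.1897; 0.1897 < 1, so it converges for any x₀.

0.1897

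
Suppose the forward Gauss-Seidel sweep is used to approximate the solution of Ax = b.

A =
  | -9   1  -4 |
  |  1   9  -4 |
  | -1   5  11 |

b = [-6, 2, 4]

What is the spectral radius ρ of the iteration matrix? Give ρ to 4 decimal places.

0.2926

A = D + L + U where D = diag(-9, 9, 11).
Gauss-Seidel: T = -(D+L)⁻¹U, row 0 first, T[0,2] = -(-4)/(-9) = -0.4444; later rows by forward substitution.
  T[0,:] = [+0.0000  +0.1111  -0.4444]
  T[1,:] = [+0.0000  -0.0123  +0.4938]
  T[2,:] = [+0.0000  +0.0157  -0.2649]
|λ(T)| sorted: 0.2926, 0.0153, 0.0000.
ρ = 0.2926; 0.2926 < 1: convergent.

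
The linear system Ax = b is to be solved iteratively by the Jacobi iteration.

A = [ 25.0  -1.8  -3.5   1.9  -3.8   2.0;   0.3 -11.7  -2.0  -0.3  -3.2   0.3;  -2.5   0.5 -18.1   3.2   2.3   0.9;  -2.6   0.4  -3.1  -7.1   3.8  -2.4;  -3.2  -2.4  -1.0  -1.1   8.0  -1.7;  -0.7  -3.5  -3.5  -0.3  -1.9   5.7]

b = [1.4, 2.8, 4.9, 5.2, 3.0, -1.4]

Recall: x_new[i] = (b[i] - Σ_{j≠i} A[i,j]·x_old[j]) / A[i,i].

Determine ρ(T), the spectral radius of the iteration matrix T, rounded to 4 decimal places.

0.5887

A = D + L + U where D = diag(25, -11.7, -18.1, -7.1, 8, 5.7).
T_J = -D⁻¹(L+U): T[5,3] = -(-0.3)/(5.7) = +0.0526; T[5,5] = 0.
  T[0,:] = [+0.0000  +0.0720  +0.1400  -0.0760  +0.1520  -0.0800]
  T[1,:] = [+0.0256  +0.0000  -0.1709  -0.0256  -0.2735  +0.0256]
  T[2,:] = [-0.1381  +0.0276  +0.0000  +0.1768  +0.1271  +0.0497]
  T[3,:] = [-0.3662  +0.0563  -0.4366  +0.0000  +0.5352  -0.3380]
  T[4,:] = [+0.4000  +0.3000  +0.1250  +0.1375  +0.0000  +0.2125]
  T[5,:] = [+0.1228  +0.6140  +0.6140  +0.0526  +0.3333  +0.0000]
eigenvalue magnitudes: 0.5887, 0.3400, 0.3400, 0.2610, 0.2610, 0.0046.
ρ(T) = max|λ| = 0.5887; 0.5887 < 1: convergent.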